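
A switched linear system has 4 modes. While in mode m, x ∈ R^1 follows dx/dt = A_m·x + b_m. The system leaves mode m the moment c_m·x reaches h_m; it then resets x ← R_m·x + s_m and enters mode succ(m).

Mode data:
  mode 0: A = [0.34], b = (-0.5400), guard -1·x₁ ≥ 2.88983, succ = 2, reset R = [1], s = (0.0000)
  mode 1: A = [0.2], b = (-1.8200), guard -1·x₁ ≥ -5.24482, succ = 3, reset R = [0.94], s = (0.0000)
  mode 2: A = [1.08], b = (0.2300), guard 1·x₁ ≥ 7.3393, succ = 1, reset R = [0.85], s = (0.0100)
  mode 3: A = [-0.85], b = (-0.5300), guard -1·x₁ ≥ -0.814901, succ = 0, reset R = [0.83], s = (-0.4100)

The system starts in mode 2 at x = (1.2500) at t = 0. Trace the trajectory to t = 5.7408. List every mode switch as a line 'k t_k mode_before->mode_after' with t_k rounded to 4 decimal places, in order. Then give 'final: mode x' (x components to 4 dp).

1 1.5198 2->1
2 3.0275 1->3
3 4.6168 3->0
final: 0 -0.3489

Mode 2: guard c·x = 7.3393 hit at Δt = 1.5198 (t = 1.5198), x⁻ = (7.3393) → reset → x⁺ = (6.2484), jump to mode 1
Mode 1: guard c·x = -5.2448 hit at Δt = 1.5077 (t = 3.0275), x⁻ = (5.2448) → reset → x⁺ = (4.9301), jump to mode 3
Mode 3: guard c·x = -0.8149 hit at Δt = 1.5893 (t = 4.6168), x⁻ = (0.8149) → reset → x⁺ = (0.2664), jump to mode 0
Mode 0: flow for 1.1240 to horizon, guard not reached → x = (-0.3489)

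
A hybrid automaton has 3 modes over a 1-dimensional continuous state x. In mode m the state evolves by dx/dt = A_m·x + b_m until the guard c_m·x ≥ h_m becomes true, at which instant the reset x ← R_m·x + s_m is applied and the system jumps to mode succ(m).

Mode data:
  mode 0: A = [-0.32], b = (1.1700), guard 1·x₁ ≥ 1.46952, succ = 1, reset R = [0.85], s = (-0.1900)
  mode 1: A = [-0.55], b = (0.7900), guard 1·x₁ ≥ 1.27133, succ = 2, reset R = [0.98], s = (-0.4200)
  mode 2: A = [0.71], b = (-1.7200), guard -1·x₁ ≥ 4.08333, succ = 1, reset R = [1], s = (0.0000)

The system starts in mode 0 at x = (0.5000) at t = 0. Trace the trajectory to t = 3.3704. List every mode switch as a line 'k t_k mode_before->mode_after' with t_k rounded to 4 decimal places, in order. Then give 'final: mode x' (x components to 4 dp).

Mode 0: guard c·x = 1.4695 hit at Δt = 1.1468 (t = 1.1468), x⁻ = (1.4695) → reset → x⁺ = (1.0591), jump to mode 1
Mode 1: guard c·x = 1.2713 hit at Δt = 1.5033 (t = 2.6501), x⁻ = (1.2713) → reset → x⁺ = (0.8259), jump to mode 2
Mode 2: flow for 0.7203 to horizon, guard not reached → x = (-0.2401)

1 1.1468 0->1
2 2.6501 1->2
final: 2 -0.2401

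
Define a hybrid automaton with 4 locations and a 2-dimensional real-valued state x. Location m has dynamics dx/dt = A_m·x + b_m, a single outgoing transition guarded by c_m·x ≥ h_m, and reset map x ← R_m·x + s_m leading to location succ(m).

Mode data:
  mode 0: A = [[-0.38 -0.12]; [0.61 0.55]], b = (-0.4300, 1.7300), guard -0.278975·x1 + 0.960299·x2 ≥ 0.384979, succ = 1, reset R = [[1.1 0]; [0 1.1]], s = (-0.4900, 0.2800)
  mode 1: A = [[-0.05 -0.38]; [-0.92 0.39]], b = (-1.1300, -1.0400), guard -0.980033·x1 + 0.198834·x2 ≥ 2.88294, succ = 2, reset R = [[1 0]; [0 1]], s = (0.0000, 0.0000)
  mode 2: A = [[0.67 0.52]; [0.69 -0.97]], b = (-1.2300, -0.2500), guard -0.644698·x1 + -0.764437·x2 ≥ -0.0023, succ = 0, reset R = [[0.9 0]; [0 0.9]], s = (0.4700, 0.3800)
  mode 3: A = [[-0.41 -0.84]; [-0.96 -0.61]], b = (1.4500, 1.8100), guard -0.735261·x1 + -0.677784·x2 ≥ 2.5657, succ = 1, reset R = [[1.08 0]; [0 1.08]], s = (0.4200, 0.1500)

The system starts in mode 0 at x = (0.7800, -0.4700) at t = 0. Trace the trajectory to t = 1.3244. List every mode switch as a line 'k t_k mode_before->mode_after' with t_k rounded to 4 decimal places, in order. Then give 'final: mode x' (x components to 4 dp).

1 0.4744 0->1
final: 1 -1.1418 0.6622

Mode 0: guard c·x = 0.3850 hit at Δt = 0.4744 (t = 0.4744), x⁻ = (0.4629, 0.5354) → reset → x⁺ = (0.0192, 0.8689), jump to mode 1
Mode 1: flow for 0.8500 to horizon, guard not reached → x = (-1.1418, 0.6622)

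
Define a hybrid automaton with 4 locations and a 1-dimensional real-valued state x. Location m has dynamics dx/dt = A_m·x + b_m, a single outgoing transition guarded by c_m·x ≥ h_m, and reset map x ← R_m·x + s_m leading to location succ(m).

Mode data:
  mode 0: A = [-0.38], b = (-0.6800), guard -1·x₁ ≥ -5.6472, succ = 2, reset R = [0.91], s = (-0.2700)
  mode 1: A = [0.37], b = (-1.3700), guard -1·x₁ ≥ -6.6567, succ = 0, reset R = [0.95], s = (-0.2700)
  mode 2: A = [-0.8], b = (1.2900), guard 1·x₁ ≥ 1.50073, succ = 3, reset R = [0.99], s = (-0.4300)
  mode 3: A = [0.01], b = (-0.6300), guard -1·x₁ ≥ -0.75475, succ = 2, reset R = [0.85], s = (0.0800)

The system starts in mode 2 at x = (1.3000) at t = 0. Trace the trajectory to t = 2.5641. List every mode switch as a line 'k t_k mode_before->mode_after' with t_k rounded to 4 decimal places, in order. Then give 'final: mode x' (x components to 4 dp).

Mode 2: guard c·x = 1.5007 hit at Δt = 1.2852 (t = 1.2852), x⁻ = (1.5007) → reset → x⁺ = (1.0557), jump to mode 3
Mode 3: guard c·x = -0.7548 hit at Δt = 0.4847 (t = 1.7699), x⁻ = (0.7548) → reset → x⁺ = (0.7215), jump to mode 2
Mode 2: flow for 0.7942 to horizon, guard not reached → x = (1.1405)

1 1.2852 2->3
2 1.7699 3->2
final: 2 1.1405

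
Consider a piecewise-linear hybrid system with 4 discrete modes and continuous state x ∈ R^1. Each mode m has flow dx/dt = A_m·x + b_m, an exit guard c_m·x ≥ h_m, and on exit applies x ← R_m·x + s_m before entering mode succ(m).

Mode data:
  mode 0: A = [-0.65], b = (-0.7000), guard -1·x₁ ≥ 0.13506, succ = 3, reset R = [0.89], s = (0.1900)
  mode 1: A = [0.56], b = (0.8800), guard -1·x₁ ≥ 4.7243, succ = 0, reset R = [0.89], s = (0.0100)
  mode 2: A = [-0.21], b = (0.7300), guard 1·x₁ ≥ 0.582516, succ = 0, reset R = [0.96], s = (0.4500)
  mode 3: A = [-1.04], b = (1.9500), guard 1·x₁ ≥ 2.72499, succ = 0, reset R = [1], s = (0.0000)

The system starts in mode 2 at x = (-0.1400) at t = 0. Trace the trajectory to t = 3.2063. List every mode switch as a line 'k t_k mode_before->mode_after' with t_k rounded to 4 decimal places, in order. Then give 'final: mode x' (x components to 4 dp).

1 1.0614 2->0
2 2.2848 0->3
final: 3 1.1827

Mode 2: guard c·x = 0.5825 hit at Δt = 1.0614 (t = 1.0614), x⁻ = (0.5825) → reset → x⁺ = (1.0092), jump to mode 0
Mode 0: guard c·x = 0.1351 hit at Δt = 1.2234 (t = 2.2848), x⁻ = (-0.1351) → reset → x⁺ = (0.0698), jump to mode 3
Mode 3: flow for 0.9215 to horizon, guard not reached → x = (1.1827)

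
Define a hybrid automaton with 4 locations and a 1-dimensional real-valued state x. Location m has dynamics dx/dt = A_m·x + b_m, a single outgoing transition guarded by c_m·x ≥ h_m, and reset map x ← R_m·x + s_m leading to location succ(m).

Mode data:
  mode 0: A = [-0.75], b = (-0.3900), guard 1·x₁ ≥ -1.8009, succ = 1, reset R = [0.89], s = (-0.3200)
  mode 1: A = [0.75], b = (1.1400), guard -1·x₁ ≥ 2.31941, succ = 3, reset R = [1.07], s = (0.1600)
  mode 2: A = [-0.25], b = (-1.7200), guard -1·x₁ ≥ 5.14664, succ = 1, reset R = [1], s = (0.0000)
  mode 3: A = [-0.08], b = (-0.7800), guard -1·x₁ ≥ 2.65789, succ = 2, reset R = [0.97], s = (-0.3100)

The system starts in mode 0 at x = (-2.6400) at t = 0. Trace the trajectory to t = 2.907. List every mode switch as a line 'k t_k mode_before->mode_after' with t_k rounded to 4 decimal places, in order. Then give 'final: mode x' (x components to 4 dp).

Mode 0: guard c·x = -1.8009 hit at Δt = 0.6718 (t = 0.6718), x⁻ = (-1.8009) → reset → x⁺ = (-1.9228), jump to mode 1
Mode 1: guard c·x = 2.3194 hit at Δt = 0.9139 (t = 1.5857), x⁻ = (-2.3194) → reset → x⁺ = (-2.3218), jump to mode 3
Mode 3: guard c·x = 2.6579 hit at Δt = 0.5788 (t = 2.1645), x⁻ = (-2.6579) → reset → x⁺ = (-2.8882), jump to mode 2
Mode 2: flow for 0.7425 to horizon, guard not reached → x = (-3.5644)

1 0.6718 0->1
2 1.5857 1->3
3 2.1645 3->2
final: 2 -3.5644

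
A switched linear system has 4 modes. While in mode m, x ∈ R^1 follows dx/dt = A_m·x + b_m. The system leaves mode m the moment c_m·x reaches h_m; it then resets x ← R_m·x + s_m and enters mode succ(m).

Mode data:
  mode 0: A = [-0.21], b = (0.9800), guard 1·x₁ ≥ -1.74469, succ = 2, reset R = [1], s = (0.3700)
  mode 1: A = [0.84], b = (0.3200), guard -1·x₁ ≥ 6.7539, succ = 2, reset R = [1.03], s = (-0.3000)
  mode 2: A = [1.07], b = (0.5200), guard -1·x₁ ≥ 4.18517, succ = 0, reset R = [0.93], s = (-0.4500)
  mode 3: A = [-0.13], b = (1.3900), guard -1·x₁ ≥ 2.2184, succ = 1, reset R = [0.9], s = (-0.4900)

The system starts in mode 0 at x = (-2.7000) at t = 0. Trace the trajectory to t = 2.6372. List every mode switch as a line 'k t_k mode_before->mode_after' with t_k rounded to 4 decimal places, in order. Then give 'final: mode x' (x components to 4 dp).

Mode 0: guard c·x = -1.7447 hit at Δt = 0.6614 (t = 0.6614), x⁻ = (-1.7447) → reset → x⁺ = (-1.3747), jump to mode 2
Mode 2: guard c·x = 4.1852 hit at Δt = 1.3328 (t = 1.9942), x⁻ = (-4.1852) → reset → x⁺ = (-4.3422), jump to mode 0
Mode 0: flow for 0.6430 to horizon, guard not reached → x = (-3.2043)

1 0.6614 0->2
2 1.9942 2->0
final: 0 -3.2043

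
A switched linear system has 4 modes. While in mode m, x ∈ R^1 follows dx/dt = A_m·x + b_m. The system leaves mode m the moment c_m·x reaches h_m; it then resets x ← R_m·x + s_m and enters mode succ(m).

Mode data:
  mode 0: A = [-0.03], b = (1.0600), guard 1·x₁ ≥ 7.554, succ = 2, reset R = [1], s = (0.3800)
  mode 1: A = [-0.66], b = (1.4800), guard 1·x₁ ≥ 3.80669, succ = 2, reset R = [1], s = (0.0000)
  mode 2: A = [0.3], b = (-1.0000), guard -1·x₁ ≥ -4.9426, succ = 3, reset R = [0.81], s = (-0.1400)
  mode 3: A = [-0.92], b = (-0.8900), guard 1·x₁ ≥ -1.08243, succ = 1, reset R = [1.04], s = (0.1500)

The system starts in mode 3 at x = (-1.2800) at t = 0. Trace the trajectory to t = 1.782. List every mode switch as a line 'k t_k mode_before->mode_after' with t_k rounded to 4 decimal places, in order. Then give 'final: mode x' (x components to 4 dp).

1 1.0866 3->1
final: 1 0.2087

Mode 3: guard c·x = -1.0824 hit at Δt = 1.0866 (t = 1.0866), x⁻ = (-1.0824) → reset → x⁺ = (-0.9757), jump to mode 1
Mode 1: flow for 0.6954 to horizon, guard not reached → x = (0.2087)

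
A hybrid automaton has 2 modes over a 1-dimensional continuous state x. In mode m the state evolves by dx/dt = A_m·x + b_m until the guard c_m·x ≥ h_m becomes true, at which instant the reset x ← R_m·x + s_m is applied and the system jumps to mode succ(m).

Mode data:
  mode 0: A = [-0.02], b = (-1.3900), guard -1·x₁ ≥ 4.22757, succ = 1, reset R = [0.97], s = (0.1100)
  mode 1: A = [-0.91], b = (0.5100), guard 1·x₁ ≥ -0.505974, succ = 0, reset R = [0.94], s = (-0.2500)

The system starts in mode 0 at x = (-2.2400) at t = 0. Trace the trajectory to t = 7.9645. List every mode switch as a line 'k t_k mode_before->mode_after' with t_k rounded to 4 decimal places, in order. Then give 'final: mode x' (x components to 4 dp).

Mode 0: guard c·x = 4.2276 hit at Δt = 1.4998 (t = 1.4998), x⁻ = (-4.2276) → reset → x⁺ = (-3.9907), jump to mode 1
Mode 1: guard c·x = -0.5060 hit at Δt = 1.5946 (t = 3.0944), x⁻ = (-0.5060) → reset → x⁺ = (-0.7256), jump to mode 0
Mode 0: guard c·x = 4.2276 hit at Δt = 2.6131 (t = 5.7075), x⁻ = (-4.2276) → reset → x⁺ = (-3.9907), jump to mode 1
Mode 1: guard c·x = -0.5060 hit at Δt = 1.5946 (t = 7.3021), x⁻ = (-0.5060) → reset → x⁺ = (-0.7256), jump to mode 0
Mode 0: flow for 0.6624 to horizon, guard not reached → x = (-1.6308)

1 1.4998 0->1
2 3.0944 1->0
3 5.7075 0->1
4 7.3021 1->0
final: 0 -1.6308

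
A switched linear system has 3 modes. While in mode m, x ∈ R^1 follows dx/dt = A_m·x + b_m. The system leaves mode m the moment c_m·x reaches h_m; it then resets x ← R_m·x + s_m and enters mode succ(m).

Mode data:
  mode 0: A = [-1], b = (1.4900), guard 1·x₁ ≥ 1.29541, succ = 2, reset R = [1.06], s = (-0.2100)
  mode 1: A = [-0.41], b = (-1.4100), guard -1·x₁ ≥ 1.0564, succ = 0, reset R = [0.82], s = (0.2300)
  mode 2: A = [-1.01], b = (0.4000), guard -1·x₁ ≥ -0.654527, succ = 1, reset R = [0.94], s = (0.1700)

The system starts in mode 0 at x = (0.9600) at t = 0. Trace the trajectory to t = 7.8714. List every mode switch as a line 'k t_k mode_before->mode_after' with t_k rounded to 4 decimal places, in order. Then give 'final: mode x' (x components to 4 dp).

1 1.0020 0->2
2 2.0790 2->1
3 3.4757 1->0
4 5.8669 0->2
5 6.9439 2->1
final: 1 -0.5510

Mode 0: guard c·x = 1.2954 hit at Δt = 1.0020 (t = 1.0020), x⁻ = (1.2954) → reset → x⁺ = (1.1631), jump to mode 2
Mode 2: guard c·x = -0.6545 hit at Δt = 1.0770 (t = 2.0790), x⁻ = (0.6545) → reset → x⁺ = (0.7853), jump to mode 1
Mode 1: guard c·x = 1.0564 hit at Δt = 1.3967 (t = 3.4757), x⁻ = (-1.0564) → reset → x⁺ = (-0.6362), jump to mode 0
Mode 0: guard c·x = 1.2954 hit at Δt = 2.3912 (t = 5.8669), x⁻ = (1.2954) → reset → x⁺ = (1.1631), jump to mode 2
Mode 2: guard c·x = -0.6545 hit at Δt = 1.0770 (t = 6.9439), x⁻ = (0.6545) → reset → x⁺ = (0.7853), jump to mode 1
Mode 1: flow for 0.9275 to horizon, guard not reached → x = (-0.5510)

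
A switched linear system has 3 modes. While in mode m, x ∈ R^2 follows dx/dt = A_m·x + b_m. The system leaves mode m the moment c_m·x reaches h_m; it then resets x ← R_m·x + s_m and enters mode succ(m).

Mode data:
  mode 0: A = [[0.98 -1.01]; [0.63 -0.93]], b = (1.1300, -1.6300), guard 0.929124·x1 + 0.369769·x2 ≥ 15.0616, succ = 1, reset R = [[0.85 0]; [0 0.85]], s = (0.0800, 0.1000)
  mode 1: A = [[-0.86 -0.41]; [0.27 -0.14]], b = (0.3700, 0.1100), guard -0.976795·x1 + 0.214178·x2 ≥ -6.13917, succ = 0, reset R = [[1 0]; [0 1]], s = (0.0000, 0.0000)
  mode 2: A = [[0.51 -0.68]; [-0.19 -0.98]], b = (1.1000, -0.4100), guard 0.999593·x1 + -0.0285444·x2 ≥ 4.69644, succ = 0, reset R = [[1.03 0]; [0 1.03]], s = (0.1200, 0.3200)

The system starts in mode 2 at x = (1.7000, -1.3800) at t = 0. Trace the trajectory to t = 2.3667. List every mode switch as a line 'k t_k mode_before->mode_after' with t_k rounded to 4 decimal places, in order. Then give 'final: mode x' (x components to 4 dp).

1 0.8434 2->0
2 1.8937 0->1
final: 1 8.1996 3.7357

Mode 2: guard c·x = 4.6964 hit at Δt = 0.8434 (t = 0.8434), x⁻ = (4.6642, -1.1975) → reset → x⁺ = (4.9241, -0.9135), jump to mode 0
Mode 0: guard c·x = 15.0616 hit at Δt = 1.0503 (t = 1.8937), x⁻ = (15.0550, 2.9036) → reset → x⁺ = (12.8767, 2.5681), jump to mode 1
Mode 1: flow for 0.4730 to horizon, guard not reached → x = (8.1996, 3.7357)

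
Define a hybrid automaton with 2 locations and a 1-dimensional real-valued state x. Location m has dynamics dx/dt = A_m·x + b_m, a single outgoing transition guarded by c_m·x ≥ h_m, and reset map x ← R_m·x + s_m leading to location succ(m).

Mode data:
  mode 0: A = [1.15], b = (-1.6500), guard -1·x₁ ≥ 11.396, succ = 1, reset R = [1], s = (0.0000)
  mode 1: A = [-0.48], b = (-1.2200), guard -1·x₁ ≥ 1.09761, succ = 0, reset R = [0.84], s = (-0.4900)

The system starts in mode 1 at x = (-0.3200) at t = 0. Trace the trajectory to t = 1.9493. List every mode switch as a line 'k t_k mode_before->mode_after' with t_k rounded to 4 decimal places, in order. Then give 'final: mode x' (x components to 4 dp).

1 0.8975 1->0
final: 0 -8.1077

Mode 1: guard c·x = 1.0976 hit at Δt = 0.8975 (t = 0.8975), x⁻ = (-1.0976) → reset → x⁺ = (-1.4120), jump to mode 0
Mode 0: flow for 1.0518 to horizon, guard not reached → x = (-8.1077)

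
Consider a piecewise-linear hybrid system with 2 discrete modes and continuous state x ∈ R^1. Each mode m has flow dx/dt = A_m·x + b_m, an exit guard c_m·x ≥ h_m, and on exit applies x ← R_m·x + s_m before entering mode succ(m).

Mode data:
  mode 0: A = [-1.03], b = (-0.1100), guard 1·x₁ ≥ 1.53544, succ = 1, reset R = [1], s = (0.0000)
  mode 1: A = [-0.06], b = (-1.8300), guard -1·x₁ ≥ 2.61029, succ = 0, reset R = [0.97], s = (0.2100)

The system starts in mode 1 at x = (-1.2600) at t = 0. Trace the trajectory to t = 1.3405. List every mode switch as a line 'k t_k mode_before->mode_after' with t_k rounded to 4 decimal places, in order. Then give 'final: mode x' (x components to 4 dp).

Mode 1: guard c·x = 2.6103 hit at Δt = 0.7880 (t = 0.7880), x⁻ = (-2.6103) → reset → x⁺ = (-2.3220), jump to mode 0
Mode 0: flow for 0.5525 to horizon, guard not reached → x = (-1.3607)

1 0.7880 1->0
final: 0 -1.3607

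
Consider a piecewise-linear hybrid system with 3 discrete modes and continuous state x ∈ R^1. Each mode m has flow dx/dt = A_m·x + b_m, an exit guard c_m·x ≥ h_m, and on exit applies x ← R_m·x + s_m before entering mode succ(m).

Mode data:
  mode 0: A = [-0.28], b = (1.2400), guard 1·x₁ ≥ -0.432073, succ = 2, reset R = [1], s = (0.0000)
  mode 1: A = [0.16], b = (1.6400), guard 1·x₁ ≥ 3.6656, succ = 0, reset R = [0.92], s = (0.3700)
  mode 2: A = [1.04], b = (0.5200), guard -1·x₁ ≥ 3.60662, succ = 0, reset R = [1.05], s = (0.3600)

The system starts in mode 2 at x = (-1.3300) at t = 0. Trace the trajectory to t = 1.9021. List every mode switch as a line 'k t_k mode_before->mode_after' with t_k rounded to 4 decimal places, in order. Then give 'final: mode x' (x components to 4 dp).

Mode 2: guard c·x = 3.6066 hit at Δt = 1.2691 (t = 1.2691), x⁻ = (-3.6066) → reset → x⁺ = (-3.4270), jump to mode 0
Mode 0: flow for 0.6330 to horizon, guard not reached → x = (-2.1510)

1 1.2691 2->0
final: 0 -2.1510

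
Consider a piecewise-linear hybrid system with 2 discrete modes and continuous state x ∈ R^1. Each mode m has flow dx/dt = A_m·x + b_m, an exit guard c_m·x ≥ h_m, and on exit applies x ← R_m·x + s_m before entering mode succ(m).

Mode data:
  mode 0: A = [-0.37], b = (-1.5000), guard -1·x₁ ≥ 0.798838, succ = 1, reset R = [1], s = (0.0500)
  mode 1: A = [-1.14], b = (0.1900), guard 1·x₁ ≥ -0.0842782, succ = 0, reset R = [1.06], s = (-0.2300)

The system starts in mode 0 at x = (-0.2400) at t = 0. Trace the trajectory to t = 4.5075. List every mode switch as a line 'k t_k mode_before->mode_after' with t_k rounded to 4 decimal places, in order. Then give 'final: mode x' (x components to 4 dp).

1 0.4282 0->1
2 1.5635 1->0
3 1.9349 0->1
4 3.0702 1->0
5 3.4416 0->1
final: 1 -0.1049

Mode 0: guard c·x = 0.7988 hit at Δt = 0.4282 (t = 0.4282), x⁻ = (-0.7988) → reset → x⁺ = (-0.7488), jump to mode 1
Mode 1: guard c·x = -0.0843 hit at Δt = 1.1353 (t = 1.5635), x⁻ = (-0.0843) → reset → x⁺ = (-0.3193), jump to mode 0
Mode 0: guard c·x = 0.7988 hit at Δt = 0.3714 (t = 1.9349), x⁻ = (-0.7988) → reset → x⁺ = (-0.7488), jump to mode 1
Mode 1: guard c·x = -0.0843 hit at Δt = 1.1353 (t = 3.0702), x⁻ = (-0.0843) → reset → x⁺ = (-0.3193), jump to mode 0
Mode 0: guard c·x = 0.7988 hit at Δt = 0.3714 (t = 3.4416), x⁻ = (-0.7988) → reset → x⁺ = (-0.7488), jump to mode 1
Mode 1: flow for 1.0659 to horizon, guard not reached → x = (-0.1049)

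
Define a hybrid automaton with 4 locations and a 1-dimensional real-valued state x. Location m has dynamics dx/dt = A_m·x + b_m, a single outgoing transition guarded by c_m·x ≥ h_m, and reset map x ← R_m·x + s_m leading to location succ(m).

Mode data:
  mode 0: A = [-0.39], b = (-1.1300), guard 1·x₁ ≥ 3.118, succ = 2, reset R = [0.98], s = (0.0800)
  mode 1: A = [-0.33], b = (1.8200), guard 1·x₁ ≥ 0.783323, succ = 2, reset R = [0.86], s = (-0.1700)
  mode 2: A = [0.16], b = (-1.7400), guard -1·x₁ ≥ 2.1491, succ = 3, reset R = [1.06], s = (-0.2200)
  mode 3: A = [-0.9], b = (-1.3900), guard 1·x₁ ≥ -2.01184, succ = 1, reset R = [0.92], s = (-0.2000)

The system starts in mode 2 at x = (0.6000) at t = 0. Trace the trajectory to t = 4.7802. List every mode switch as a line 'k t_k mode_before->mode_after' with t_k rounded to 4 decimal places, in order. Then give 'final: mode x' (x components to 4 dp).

Mode 2: guard c·x = 2.1491 hit at Δt = 1.4818 (t = 1.4818), x⁻ = (-2.1491) → reset → x⁺ = (-2.4980), jump to mode 3
Mode 3: guard c·x = -2.0118 hit at Δt = 0.7923 (t = 2.2741), x⁻ = (-2.0118) → reset → x⁺ = (-2.0509), jump to mode 1
Mode 1: guard c·x = 0.7833 hit at Δt = 1.4223 (t = 3.6964), x⁻ = (0.7833) → reset → x⁺ = (0.5037), jump to mode 2
Mode 2: flow for 1.0838 to horizon, guard not reached → x = (-1.4602)

1 1.4818 2->3
2 2.2741 3->1
3 3.6964 1->2
final: 2 -1.4602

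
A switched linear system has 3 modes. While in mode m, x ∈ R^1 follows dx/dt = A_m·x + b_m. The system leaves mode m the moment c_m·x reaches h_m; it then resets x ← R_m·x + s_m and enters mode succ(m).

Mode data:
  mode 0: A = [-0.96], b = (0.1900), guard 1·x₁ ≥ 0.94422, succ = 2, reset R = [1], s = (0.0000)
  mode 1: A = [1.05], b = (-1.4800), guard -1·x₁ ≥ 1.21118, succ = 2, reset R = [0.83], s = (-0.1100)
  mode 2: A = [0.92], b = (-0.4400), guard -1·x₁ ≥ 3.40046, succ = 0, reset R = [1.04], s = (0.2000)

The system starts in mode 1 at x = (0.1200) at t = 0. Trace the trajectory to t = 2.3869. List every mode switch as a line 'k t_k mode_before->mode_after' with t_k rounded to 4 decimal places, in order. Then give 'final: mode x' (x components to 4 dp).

Mode 1: guard c·x = 1.2112 hit at Δt = 0.6754 (t = 0.6754), x⁻ = (-1.2112) → reset → x⁺ = (-1.1153), jump to mode 2
Mode 2: guard c·x = 3.4005 hit at Δt = 0.9669 (t = 1.6423), x⁻ = (-3.4005) → reset → x⁺ = (-3.3365), jump to mode 0
Mode 0: flow for 0.7446 to horizon, guard not reached → x = (-1.5314)

1 0.6754 1->2
2 1.6423 2->0
final: 0 -1.5314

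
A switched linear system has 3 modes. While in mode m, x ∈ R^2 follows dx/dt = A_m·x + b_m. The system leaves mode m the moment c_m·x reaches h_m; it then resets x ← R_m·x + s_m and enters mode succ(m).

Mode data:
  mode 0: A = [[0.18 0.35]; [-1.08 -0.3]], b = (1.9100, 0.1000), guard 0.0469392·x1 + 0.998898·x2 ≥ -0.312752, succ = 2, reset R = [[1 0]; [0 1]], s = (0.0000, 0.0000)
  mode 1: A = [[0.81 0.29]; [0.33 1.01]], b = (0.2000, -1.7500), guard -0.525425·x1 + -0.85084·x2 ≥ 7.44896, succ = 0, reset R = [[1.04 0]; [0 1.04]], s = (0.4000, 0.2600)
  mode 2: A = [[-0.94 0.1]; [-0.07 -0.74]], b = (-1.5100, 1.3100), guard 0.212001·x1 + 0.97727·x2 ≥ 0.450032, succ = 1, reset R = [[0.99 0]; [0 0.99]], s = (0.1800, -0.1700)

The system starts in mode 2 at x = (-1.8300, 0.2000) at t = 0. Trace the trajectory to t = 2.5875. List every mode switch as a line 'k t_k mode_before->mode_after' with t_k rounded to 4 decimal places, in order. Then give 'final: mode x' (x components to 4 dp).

1 0.6096 2->1
2 2.0607 1->0
final: 0 -5.1430 -1.9735

Mode 2: guard c·x = 0.4500 hit at Δt = 0.6096 (t = 0.6096), x⁻ = (-1.7061, 0.8306) → reset → x⁺ = (-1.5090, 0.6523), jump to mode 1
Mode 1: guard c·x = 7.4490 hit at Δt = 1.4511 (t = 2.0607), x⁻ = (-5.1734, -5.5601) → reset → x⁺ = (-4.9803, -5.5225), jump to mode 0
Mode 0: flow for 0.5268 to horizon, guard not reached → x = (-5.1430, -1.9735)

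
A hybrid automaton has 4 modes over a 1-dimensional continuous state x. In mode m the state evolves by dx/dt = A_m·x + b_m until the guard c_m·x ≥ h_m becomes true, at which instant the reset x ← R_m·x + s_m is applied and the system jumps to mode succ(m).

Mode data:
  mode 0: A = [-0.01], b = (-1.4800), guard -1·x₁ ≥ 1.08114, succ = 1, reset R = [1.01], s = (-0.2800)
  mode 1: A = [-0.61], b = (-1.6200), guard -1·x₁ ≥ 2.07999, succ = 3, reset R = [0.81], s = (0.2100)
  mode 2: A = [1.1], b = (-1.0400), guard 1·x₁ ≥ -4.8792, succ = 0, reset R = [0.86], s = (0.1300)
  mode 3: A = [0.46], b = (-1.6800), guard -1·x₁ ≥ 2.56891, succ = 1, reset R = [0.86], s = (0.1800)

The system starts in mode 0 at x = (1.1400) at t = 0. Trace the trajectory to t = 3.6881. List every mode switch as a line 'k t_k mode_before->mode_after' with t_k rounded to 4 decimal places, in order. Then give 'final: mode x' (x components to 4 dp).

Mode 0: guard c·x = 1.0811 hit at Δt = 1.5005 (t = 1.5005), x⁻ = (-1.0811) → reset → x⁺ = (-1.3720), jump to mode 1
Mode 1: guard c·x = 2.0800 hit at Δt = 1.3146 (t = 2.8151), x⁻ = (-2.0800) → reset → x⁺ = (-1.4748), jump to mode 3
Mode 3: guard c·x = 2.5689 hit at Δt = 0.4205 (t = 3.2356), x⁻ = (-2.5689) → reset → x⁺ = (-2.0293), jump to mode 1
Mode 1: guard c·x = 2.0800 hit at Δt = 0.1384 (t = 3.3740), x⁻ = (-2.0800) → reset → x⁺ = (-1.4748), jump to mode 3
Mode 3: flow for 0.3141 to horizon, guard not reached → x = (-2.2717)

1 1.5005 0->1
2 2.8151 1->3
3 3.2356 3->1
4 3.3740 1->3
final: 3 -2.2717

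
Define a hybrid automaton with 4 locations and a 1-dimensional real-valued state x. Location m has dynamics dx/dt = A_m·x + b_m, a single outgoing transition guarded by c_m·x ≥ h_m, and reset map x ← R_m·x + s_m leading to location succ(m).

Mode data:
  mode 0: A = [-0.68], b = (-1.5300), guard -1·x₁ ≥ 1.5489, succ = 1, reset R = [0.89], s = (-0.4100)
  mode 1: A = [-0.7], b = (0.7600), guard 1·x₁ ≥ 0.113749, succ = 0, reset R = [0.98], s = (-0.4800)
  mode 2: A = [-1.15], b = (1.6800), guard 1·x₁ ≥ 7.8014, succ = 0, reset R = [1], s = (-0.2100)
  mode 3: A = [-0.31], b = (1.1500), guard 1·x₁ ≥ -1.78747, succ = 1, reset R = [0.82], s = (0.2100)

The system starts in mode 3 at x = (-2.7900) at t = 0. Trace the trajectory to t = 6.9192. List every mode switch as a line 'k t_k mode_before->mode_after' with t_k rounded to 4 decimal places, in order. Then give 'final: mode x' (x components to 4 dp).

1 0.5404 3->1
2 1.7964 1->0
3 3.2481 0->1
4 4.7970 1->0
5 6.2487 0->1
final: 1 -0.7119

Mode 3: guard c·x = -1.7875 hit at Δt = 0.5404 (t = 0.5404), x⁻ = (-1.7875) → reset → x⁺ = (-1.2557), jump to mode 1
Mode 1: guard c·x = 0.1137 hit at Δt = 1.2560 (t = 1.7964), x⁻ = (0.1137) → reset → x⁺ = (-0.3685), jump to mode 0
Mode 0: guard c·x = 1.5489 hit at Δt = 1.4517 (t = 3.2481), x⁻ = (-1.5489) → reset → x⁺ = (-1.7885), jump to mode 1
Mode 1: guard c·x = 0.1137 hit at Δt = 1.5489 (t = 4.7970), x⁻ = (0.1137) → reset → x⁺ = (-0.3685), jump to mode 0
Mode 0: guard c·x = 1.5489 hit at Δt = 1.4517 (t = 6.2487), x⁻ = (-1.5489) → reset → x⁺ = (-1.7885), jump to mode 1
Mode 1: flow for 0.6705 to horizon, guard not reached → x = (-0.7119)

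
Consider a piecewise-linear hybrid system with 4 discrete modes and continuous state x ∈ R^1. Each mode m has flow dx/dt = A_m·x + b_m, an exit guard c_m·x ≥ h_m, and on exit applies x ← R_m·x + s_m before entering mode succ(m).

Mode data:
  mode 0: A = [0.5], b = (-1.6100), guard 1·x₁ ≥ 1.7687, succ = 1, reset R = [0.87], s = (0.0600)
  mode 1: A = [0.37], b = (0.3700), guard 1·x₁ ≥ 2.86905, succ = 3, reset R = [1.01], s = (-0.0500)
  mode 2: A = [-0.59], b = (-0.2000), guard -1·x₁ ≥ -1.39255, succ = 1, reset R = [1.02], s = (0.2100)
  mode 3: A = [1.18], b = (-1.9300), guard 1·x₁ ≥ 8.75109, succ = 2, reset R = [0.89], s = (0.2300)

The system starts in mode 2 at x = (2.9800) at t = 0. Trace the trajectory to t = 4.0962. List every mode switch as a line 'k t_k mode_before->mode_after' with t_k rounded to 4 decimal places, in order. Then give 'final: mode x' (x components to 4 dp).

Mode 2: guard c·x = -1.3925 hit at Δt = 1.1028 (t = 1.1028), x⁻ = (1.3925) → reset → x⁺ = (1.6304), jump to mode 1
Mode 1: guard c·x = 2.8691 hit at Δt = 1.0429 (t = 2.1457), x⁻ = (2.8690) → reset → x⁺ = (2.8477), jump to mode 3
Mode 3: guard c·x = 8.7511 hit at Δt = 1.4999 (t = 3.6456), x⁻ = (8.7511) → reset → x⁺ = (8.0185), jump to mode 2
Mode 2: flow for 0.4506 to horizon, guard not reached → x = (6.0674)

1 1.1028 2->1
2 2.1457 1->3
3 3.6456 3->2
final: 2 6.0674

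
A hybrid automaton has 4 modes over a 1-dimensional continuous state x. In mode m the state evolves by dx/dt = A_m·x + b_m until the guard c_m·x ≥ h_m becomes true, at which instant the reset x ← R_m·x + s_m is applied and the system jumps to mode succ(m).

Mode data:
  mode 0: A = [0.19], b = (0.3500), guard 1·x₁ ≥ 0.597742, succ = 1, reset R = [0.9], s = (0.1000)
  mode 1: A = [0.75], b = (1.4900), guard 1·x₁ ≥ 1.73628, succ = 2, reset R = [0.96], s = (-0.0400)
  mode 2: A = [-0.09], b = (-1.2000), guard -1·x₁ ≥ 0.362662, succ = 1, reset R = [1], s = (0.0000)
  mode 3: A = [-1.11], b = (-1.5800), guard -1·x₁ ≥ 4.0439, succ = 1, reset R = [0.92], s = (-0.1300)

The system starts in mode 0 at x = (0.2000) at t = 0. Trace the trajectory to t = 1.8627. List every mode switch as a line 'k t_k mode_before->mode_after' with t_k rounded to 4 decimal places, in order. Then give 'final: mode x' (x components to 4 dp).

Mode 0: guard c·x = 0.5977 hit at Δt = 0.9366 (t = 0.9366), x⁻ = (0.5977) → reset → x⁺ = (0.6380), jump to mode 1
Mode 1: guard c·x = 1.7363 hit at Δt = 0.4661 (t = 1.4027), x⁻ = (1.7363) → reset → x⁺ = (1.6268), jump to mode 2
Mode 2: flow for 0.4600 to horizon, guard not reached → x = (1.0201)

1 0.9366 0->1
2 1.4027 1->2
final: 2 1.0201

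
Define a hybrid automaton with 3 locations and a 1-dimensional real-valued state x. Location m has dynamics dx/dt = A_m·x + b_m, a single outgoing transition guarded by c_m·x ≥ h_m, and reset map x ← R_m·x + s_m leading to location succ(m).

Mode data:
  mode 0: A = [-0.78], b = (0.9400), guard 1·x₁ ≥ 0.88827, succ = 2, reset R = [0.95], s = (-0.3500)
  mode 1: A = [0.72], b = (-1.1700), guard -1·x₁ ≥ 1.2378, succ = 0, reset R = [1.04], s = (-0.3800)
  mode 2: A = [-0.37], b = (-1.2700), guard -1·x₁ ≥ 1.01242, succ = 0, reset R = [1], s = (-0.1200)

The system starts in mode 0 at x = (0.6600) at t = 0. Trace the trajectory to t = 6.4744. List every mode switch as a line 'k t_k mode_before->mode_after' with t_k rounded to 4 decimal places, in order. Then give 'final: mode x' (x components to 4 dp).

1 0.6956 0->2
2 2.0035 2->0
3 4.5656 0->2
4 5.8734 2->0
final: 0 -0.2577

Mode 0: guard c·x = 0.8883 hit at Δt = 0.6956 (t = 0.6956), x⁻ = (0.8883) → reset → x⁺ = (0.4939), jump to mode 2
Mode 2: guard c·x = 1.0124 hit at Δt = 1.3079 (t = 2.0035), x⁻ = (-1.0124) → reset → x⁺ = (-1.1324), jump to mode 0
Mode 0: guard c·x = 0.8883 hit at Δt = 2.5621 (t = 4.5656), x⁻ = (0.8883) → reset → x⁺ = (0.4939), jump to mode 2
Mode 2: guard c·x = 1.0124 hit at Δt = 1.3079 (t = 5.8734), x⁻ = (-1.0124) → reset → x⁺ = (-1.1324), jump to mode 0
Mode 0: flow for 0.6010 to horizon, guard not reached → x = (-0.2577)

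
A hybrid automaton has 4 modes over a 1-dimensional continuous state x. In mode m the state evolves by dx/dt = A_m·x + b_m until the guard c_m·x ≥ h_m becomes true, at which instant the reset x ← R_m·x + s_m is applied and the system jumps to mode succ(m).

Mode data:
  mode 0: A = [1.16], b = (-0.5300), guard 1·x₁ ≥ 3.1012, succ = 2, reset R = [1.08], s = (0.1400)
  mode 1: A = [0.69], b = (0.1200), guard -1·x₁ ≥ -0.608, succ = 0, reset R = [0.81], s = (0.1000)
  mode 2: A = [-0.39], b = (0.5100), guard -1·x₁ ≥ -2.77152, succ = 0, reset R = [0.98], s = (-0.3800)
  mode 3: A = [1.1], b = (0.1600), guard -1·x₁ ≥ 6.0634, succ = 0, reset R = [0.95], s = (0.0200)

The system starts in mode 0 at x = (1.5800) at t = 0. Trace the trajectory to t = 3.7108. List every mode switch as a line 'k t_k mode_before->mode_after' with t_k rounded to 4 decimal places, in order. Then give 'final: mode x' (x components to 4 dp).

1 0.7382 0->2
2 1.7613 2->0
3 2.0557 0->2
4 3.0788 2->0
5 3.3733 0->2
final: 2 3.2202

Mode 0: guard c·x = 3.1012 hit at Δt = 0.7382 (t = 0.7382), x⁻ = (3.1012) → reset → x⁺ = (3.4893), jump to mode 2
Mode 2: guard c·x = -2.7715 hit at Δt = 1.0231 (t = 1.7613), x⁻ = (2.7715) → reset → x⁺ = (2.3361), jump to mode 0
Mode 0: guard c·x = 3.1012 hit at Δt = 0.2945 (t = 2.0557), x⁻ = (3.1012) → reset → x⁺ = (3.4893), jump to mode 2
Mode 2: guard c·x = -2.7715 hit at Δt = 1.0231 (t = 3.0788), x⁻ = (2.7715) → reset → x⁺ = (2.3361), jump to mode 0
Mode 0: guard c·x = 3.1012 hit at Δt = 0.2945 (t = 3.3733), x⁻ = (3.1012) → reset → x⁺ = (3.4893), jump to mode 2
Mode 2: flow for 0.3375 to horizon, guard not reached → x = (3.2202)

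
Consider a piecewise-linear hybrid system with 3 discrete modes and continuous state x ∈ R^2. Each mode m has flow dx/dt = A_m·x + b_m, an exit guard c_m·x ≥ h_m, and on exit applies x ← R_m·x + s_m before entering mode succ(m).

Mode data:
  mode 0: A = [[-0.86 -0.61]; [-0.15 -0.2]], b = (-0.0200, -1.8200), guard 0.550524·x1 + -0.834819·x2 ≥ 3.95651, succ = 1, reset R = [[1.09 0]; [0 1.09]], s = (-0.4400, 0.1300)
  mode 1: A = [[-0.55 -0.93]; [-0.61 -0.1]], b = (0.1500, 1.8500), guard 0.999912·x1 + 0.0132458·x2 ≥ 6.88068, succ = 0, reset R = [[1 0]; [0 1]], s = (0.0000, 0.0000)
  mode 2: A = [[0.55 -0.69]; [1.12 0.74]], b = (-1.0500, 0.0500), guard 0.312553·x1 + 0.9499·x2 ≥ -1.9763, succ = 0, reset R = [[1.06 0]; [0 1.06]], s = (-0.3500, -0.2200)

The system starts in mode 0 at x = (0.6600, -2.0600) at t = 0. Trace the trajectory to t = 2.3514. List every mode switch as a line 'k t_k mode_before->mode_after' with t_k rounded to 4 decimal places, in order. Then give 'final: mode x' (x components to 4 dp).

Mode 0: guard c·x = 3.9565 hit at Δt = 1.1616 (t = 1.1616), x⁻ = (1.5854, -3.6939) → reset → x⁺ = (1.2881, -3.8963), jump to mode 1
Mode 1: flow for 1.1898 to horizon, guard not reached → x = (3.5276, -3.1718)

1 1.1616 0->1
final: 1 3.5276 -3.1718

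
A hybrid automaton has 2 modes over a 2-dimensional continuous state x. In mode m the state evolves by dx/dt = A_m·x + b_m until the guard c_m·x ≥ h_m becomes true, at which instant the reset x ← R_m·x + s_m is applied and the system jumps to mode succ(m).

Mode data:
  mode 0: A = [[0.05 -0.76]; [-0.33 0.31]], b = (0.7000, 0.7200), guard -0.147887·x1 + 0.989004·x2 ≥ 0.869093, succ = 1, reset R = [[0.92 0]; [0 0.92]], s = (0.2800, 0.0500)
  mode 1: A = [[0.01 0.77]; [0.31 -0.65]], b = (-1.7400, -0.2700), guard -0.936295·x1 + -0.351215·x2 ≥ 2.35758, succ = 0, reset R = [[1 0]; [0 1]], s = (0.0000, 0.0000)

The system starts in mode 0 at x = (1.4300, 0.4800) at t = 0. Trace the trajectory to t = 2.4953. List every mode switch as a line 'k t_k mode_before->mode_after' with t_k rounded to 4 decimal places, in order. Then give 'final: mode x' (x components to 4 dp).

Mode 0: guard c·x = 0.8691 hit at Δt = 1.5230 (t = 1.5230), x⁻ = (1.7023, 1.1333) → reset → x⁺ = (1.8461, 1.0926), jump to mode 1
Mode 1: flow for 0.9723 to horizon, guard not reached → x = (0.8338, 0.6796)

1 1.5230 0->1
final: 1 0.8338 0.6796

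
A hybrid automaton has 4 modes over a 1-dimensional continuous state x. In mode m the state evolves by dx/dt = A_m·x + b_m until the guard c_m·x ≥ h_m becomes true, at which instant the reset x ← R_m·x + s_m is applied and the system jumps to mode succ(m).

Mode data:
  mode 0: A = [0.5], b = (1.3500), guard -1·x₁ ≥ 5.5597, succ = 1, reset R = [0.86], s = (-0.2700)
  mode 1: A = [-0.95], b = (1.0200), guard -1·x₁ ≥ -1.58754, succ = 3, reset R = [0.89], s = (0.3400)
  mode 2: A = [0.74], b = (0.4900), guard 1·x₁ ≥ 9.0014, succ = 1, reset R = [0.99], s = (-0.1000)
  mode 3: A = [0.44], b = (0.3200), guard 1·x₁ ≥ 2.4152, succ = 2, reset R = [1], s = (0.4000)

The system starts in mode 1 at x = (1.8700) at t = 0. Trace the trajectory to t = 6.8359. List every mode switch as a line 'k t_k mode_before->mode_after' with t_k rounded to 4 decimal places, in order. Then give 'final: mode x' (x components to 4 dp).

Mode 1: guard c·x = -1.5875 hit at Δt = 0.4611 (t = 0.4611), x⁻ = (1.5875) → reset → x⁺ = (1.7529), jump to mode 3
Mode 3: guard c·x = 2.4152 hit at Δt = 0.5379 (t = 0.9990), x⁻ = (2.4152) → reset → x⁺ = (2.8152), jump to mode 2
Mode 2: guard c·x = 9.0014 hit at Δt = 1.3812 (t = 2.3802), x⁻ = (9.0014) → reset → x⁺ = (8.8114), jump to mode 1
Mode 1: guard c·x = -1.5875 hit at Δt = 2.8546 (t = 5.2349), x⁻ = (1.5875) → reset → x⁺ = (1.7529), jump to mode 3
Mode 3: guard c·x = 2.4152 hit at Δt = 0.5379 (t = 5.7728), x⁻ = (2.4152) → reset → x⁺ = (2.8152), jump to mode 2
Mode 2: flow for 1.0631 to horizon, guard not reached → x = (6.9748)

1 0.4611 1->3
2 0.9990 3->2
3 2.3802 2->1
4 5.2349 1->3
5 5.7728 3->2
final: 2 6.9748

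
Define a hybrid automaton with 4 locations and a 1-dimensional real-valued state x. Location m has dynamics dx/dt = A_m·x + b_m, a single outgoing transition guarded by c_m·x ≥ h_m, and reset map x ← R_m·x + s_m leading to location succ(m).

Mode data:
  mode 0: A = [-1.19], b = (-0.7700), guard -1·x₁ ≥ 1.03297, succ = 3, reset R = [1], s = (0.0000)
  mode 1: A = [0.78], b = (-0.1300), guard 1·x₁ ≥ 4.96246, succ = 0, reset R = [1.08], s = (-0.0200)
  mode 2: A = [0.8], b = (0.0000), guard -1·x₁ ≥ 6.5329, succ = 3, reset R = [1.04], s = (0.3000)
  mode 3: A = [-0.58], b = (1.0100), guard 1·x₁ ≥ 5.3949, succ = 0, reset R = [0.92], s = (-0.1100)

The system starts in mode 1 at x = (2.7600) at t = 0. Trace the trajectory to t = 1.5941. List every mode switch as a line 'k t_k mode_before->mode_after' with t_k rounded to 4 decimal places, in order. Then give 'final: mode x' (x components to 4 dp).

Mode 1: guard c·x = 4.9625 hit at Δt = 0.7882 (t = 0.7882), x⁻ = (4.9625) → reset → x⁺ = (5.3395), jump to mode 0
Mode 0: flow for 0.8059 to horizon, guard not reached → x = (1.6474)

1 0.7882 1->0
final: 0 1.6474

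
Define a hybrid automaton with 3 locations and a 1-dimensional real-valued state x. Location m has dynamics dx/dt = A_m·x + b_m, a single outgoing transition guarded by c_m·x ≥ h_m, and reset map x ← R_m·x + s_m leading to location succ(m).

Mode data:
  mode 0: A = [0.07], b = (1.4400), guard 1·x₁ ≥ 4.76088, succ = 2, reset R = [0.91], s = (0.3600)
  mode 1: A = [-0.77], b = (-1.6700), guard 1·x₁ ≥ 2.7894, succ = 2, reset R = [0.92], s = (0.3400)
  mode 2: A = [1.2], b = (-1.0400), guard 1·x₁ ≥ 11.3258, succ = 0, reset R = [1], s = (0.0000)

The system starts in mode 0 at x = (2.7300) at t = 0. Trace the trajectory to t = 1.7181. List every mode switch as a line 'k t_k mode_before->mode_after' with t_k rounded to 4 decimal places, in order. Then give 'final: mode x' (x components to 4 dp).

Mode 0: guard c·x = 4.7609 hit at Δt = 1.1938 (t = 1.1938), x⁻ = (4.7609) → reset → x⁺ = (4.6924), jump to mode 2
Mode 2: flow for 0.5243 to horizon, guard not reached → x = (8.0439)

1 1.1938 0->2
final: 2 8.0439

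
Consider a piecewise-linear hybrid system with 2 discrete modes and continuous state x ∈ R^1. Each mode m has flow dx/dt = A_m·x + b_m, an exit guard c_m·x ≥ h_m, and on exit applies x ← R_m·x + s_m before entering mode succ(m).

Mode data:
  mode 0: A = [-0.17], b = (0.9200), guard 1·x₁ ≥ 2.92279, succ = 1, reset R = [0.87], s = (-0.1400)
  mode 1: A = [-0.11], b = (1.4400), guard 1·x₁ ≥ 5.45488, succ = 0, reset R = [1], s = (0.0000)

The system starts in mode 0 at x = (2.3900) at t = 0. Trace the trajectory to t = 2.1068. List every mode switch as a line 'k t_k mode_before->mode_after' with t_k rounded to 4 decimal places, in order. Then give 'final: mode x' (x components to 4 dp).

Mode 0: guard c·x = 2.9228 hit at Δt = 1.1410 (t = 1.1410), x⁻ = (2.9228) → reset → x⁺ = (2.4028), jump to mode 1
Mode 1: flow for 0.9658 to horizon, guard not reached → x = (3.4801)

1 1.1410 0->1
final: 1 3.4801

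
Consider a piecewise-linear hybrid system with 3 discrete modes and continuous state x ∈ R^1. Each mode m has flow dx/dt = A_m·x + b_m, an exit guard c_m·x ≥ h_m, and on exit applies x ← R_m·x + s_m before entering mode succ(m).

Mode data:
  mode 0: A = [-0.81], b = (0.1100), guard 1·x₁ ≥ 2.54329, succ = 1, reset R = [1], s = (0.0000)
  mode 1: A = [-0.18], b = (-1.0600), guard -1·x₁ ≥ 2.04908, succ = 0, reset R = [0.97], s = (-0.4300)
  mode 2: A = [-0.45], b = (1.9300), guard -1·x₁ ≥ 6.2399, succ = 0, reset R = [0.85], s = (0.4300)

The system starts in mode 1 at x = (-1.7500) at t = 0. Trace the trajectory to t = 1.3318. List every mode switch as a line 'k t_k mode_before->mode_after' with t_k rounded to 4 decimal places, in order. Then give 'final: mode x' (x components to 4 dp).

1 0.4167 1->0
final: 0 -1.0810

Mode 1: guard c·x = 2.0491 hit at Δt = 0.4167 (t = 0.4167), x⁻ = (-2.0491) → reset → x⁺ = (-2.4176), jump to mode 0
Mode 0: flow for 0.9151 to horizon, guard not reached → x = (-1.0810)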